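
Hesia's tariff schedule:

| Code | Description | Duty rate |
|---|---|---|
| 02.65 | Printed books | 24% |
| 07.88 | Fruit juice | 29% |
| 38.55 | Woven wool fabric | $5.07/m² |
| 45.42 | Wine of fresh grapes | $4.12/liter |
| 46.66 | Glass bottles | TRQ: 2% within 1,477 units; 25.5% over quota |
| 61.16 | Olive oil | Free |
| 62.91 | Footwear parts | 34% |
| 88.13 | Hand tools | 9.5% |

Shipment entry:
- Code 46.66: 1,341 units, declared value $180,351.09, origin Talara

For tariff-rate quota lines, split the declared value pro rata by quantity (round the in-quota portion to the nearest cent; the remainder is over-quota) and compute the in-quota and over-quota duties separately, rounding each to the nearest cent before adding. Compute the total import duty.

Line 1 (46.66, Talara, 1,341 units, $180,351.09):
Code 46.66 is under a tariff-rate quota (threshold 1,477 units). Quantity 1,341 units is within the quota, so the in-quota rate 2% applies to the full value.
Duty = $180,351.09 × 2% = $3,607.02.

$3,607.02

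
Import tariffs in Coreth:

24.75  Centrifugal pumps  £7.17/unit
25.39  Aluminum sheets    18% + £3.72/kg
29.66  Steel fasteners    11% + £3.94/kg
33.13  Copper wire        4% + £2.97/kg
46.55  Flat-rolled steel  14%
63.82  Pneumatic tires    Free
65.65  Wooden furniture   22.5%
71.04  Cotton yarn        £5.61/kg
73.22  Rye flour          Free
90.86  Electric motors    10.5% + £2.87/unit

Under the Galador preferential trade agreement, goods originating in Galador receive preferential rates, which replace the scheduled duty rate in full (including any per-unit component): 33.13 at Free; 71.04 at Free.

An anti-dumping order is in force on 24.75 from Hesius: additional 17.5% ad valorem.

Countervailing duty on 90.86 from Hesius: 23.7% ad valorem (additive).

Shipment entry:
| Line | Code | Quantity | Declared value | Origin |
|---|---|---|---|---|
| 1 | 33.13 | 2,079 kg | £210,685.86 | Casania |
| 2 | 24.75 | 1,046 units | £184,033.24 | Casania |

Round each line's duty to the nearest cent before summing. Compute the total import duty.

£22,101.88

Line 1 (33.13, Casania, 2,079 kg, £210,685.86):
Base rate for 33.13 is 4% + £2.97/kg.
33.13 has an FTA preferential rate, but origin Casania is not Galador; base rate stands.
Duty = £210,685.86 × 4% + 2,079 × £2.97 = £14,602.06.
Line 2 (24.75, Casania, 1,046 units, £184,033.24):
Base rate for 24.75 is £7.17/unit.
The additional-duty order on 24.75 targets Hesius, not Casania; it does not apply.
Duty = 1,046 × £7.17 = £7,499.82.
Total = £14,602.06 + £7,499.82 = £22,101.88.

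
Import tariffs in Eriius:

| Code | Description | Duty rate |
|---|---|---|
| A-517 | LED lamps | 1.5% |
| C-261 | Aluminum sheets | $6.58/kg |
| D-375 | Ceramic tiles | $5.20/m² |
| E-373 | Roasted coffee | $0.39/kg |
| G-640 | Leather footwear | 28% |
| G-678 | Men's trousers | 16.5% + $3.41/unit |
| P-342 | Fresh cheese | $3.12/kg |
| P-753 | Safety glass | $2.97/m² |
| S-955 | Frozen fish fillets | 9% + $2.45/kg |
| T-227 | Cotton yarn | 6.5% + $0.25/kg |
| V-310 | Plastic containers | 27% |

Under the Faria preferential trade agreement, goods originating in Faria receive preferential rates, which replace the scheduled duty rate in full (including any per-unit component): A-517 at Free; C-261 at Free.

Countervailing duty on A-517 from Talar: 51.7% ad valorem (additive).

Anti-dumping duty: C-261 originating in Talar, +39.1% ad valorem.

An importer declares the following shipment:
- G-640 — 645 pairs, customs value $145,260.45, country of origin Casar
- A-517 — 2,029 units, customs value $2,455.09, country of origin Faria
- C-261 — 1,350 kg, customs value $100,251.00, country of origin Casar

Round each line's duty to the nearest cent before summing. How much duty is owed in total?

Line 1 (G-640, Casar, 645 pairs, $145,260.45):
Base rate for G-640 is 28%.
Duty = $145,260.45 × 28% = $40,672.93.
Line 2 (A-517, Faria, 2,029 units, $2,455.09):
Base rate for A-517 is 1.5%.
Origin Faria qualifies under the Eriius–Faria agreement and A-517 is covered: preferential rate Free applies instead.
The additional-duty order on A-517 targets Talar, not Faria; it does not apply.
Duty = $2,455.09 × 0% = $0.00.
Line 3 (C-261, Casar, 1,350 kg, $100,251.00):
Base rate for C-261 is $6.58/kg.
C-261 has an FTA preferential rate, but origin Casar is not Faria; base rate stands.
The additional-duty order on C-261 targets Talar, not Casar; it does not apply.
Duty = 1,350 × $6.58 = $8,883.00.
Total = $40,672.93 + $0.00 + $8,883.00 = $49,555.93.

$49,555.93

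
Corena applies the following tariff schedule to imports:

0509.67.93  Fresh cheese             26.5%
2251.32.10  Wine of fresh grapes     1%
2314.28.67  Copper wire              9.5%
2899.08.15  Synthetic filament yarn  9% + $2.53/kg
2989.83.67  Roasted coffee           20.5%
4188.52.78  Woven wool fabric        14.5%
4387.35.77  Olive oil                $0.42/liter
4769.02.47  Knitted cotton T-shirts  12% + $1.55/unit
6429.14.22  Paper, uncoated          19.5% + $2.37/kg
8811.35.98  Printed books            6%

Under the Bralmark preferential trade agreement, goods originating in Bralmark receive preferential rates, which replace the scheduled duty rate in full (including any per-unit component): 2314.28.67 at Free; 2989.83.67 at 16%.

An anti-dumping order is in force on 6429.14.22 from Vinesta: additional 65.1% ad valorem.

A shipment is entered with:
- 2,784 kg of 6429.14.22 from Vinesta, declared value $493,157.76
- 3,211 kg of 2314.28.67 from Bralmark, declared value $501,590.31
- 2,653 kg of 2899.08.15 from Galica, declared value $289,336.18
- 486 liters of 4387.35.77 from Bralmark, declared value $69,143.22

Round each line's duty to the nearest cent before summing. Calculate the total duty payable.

$456,766.01

Line 1 (6429.14.22, Vinesta, 2,784 kg, $493,157.76):
Base rate for 6429.14.22 is 19.5% + $2.37/kg.
Additional duty on 6429.14.22 from Vinesta: +65.1%. Applied ad valorem rate: 19.5% + 65.1% = 84.6%.
Duty = $493,157.76 × 84.6% + 2,784 × $2.37 = $423,809.54.
Line 2 (2314.28.67, Bralmark, 3,211 kg, $501,590.31):
Base rate for 2314.28.67 is 9.5%.
Origin Bralmark qualifies under the Corena–Bralmark agreement and 2314.28.67 is covered: preferential rate Free applies instead.
Duty = $501,590.31 × 0% = $0.00.
Line 3 (2899.08.15, Galica, 2,653 kg, $289,336.18):
Base rate for 2899.08.15 is 9% + $2.53/kg.
Duty = $289,336.18 × 9% + 2,653 × $2.53 = $32,752.35.
Line 4 (4387.35.77, Bralmark, 486 liters, $69,143.22):
Base rate for 4387.35.77 is $0.42/liter.
Origin Bralmark is the FTA partner but 4387.35.77 is not on the preference list; base rate stands.
Duty = 486 × $0.42 = $204.12.
Total = $423,809.54 + $0.00 + $32,752.35 + $204.12 = $456,766.01.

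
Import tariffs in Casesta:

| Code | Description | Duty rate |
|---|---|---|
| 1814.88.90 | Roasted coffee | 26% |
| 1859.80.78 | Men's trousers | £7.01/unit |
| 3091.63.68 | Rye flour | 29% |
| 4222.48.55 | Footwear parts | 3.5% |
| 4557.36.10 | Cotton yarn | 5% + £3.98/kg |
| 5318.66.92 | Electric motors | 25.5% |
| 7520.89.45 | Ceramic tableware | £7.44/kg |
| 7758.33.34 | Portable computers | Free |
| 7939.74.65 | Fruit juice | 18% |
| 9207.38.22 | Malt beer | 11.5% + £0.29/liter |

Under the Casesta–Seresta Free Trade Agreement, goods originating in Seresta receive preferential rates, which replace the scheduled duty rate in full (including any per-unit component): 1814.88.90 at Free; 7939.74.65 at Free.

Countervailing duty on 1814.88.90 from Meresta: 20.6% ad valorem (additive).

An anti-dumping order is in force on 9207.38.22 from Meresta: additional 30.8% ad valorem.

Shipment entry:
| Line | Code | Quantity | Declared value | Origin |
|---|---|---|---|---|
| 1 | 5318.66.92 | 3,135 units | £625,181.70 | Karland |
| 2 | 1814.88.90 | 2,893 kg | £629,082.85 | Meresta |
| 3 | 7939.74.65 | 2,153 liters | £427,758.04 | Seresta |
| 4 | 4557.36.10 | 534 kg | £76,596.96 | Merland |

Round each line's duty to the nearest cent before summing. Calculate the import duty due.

£458,529.11

Line 1 (5318.66.92, Karland, 3,135 units, £625,181.70):
Base rate for 5318.66.92 is 25.5%.
Duty = £625,181.70 × 25.5% = £159,421.33.
Line 2 (1814.88.90, Meresta, 2,893 kg, £629,082.85):
Base rate for 1814.88.90 is 26%.
1814.88.90 has an FTA preferential rate, but origin Meresta is not Seresta; base rate stands.
Additional duty on 1814.88.90 from Meresta: +20.6%. Applied ad valorem rate: 26% + 20.6% = 46.6%.
Duty = £629,082.85 × 46.6% = £293,152.61.
Line 3 (7939.74.65, Seresta, 2,153 liters, £427,758.04):
Base rate for 7939.74.65 is 18%.
Origin Seresta qualifies under the Casesta–Seresta agreement and 7939.74.65 is covered: preferential rate Free applies instead.
Duty = £427,758.04 × 0% = £0.00.
Line 4 (4557.36.10, Merland, 534 kg, £76,596.96):
Base rate for 4557.36.10 is 5% + £3.98/kg.
Duty = £76,596.96 × 5% + 534 × £3.98 = £5,955.17.
Total = £159,421.33 + £293,152.61 + £0.00 + £5,955.17 = £458,529.11.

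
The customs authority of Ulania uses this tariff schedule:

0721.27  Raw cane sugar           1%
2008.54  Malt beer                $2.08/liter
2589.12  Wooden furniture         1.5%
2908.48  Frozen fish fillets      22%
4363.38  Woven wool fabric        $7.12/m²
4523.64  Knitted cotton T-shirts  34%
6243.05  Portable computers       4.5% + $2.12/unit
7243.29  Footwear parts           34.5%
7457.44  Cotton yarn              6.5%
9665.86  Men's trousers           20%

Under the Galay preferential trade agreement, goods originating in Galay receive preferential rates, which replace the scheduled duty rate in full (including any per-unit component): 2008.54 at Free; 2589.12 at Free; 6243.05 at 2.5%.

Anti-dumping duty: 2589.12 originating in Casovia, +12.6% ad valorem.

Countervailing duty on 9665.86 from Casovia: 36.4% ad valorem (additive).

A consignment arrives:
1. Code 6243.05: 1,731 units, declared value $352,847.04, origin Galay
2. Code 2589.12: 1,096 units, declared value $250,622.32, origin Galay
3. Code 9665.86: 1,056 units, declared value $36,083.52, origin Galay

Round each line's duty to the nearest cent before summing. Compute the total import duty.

Line 1 (6243.05, Galay, 1,731 units, $352,847.04):
Base rate for 6243.05 is 4.5% + $2.12/unit.
Origin Galay qualifies under the Ulania–Galay agreement and 6243.05 is covered: preferential rate 2.5% applies instead.
Duty = $352,847.04 × 2.5% = $8,821.18.
Line 2 (2589.12, Galay, 1,096 units, $250,622.32):
Base rate for 2589.12 is 1.5%.
Origin Galay qualifies under the Ulania–Galay agreement and 2589.12 is covered: preferential rate Free applies instead.
The additional-duty order on 2589.12 targets Casovia, not Galay; it does not apply.
Duty = $250,622.32 × 0% = $0.00.
Line 3 (9665.86, Galay, 1,056 units, $36,083.52):
Base rate for 9665.86 is 20%.
Origin Galay is the FTA partner but 9665.86 is not on the preference list; base rate stands.
The additional-duty order on 9665.86 targets Casovia, not Galay; it does not apply.
Duty = $36,083.52 × 20% = $7,216.70.
Total = $8,821.18 + $0.00 + $7,216.70 = $16,037.88.

$16,037.88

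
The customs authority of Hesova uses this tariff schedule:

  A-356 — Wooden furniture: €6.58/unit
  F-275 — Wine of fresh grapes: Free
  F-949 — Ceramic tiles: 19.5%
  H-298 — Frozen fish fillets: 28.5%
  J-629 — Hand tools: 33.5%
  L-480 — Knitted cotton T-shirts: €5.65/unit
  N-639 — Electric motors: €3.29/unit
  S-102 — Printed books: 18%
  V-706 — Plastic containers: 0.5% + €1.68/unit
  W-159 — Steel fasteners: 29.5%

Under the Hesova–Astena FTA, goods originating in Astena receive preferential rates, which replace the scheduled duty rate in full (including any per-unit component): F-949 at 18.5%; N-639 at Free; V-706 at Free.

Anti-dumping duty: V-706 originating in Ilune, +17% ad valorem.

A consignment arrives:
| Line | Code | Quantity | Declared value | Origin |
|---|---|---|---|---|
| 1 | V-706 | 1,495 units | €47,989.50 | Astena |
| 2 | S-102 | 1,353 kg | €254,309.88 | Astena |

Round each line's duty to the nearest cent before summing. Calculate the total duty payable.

Line 1 (V-706, Astena, 1,495 units, €47,989.50):
Base rate for V-706 is 0.5% + €1.68/unit.
Origin Astena qualifies under the Hesova–Astena agreement and V-706 is covered: preferential rate Free applies instead.
The additional-duty order on V-706 targets Ilune, not Astena; it does not apply.
Duty = €47,989.50 × 0% = €0.00.
Line 2 (S-102, Astena, 1,353 kg, €254,309.88):
Base rate for S-102 is 18%.
Origin Astena is the FTA partner but S-102 is not on the preference list; base rate stands.
Duty = €254,309.88 × 18% = €45,775.78.
Total = €0.00 + €45,775.78 = €45,775.78.

€45,775.78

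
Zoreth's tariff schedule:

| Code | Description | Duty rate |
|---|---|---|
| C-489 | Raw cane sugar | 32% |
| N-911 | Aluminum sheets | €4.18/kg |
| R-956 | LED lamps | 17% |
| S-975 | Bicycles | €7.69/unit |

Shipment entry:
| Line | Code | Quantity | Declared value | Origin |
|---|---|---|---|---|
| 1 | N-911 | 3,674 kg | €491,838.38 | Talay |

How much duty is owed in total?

€15,357.32

Line 1 (N-911, Talay, 3,674 kg, €491,838.38):
Base rate for N-911 is €4.18/kg.
Duty = 3,674 × €4.18 = €15,357.32.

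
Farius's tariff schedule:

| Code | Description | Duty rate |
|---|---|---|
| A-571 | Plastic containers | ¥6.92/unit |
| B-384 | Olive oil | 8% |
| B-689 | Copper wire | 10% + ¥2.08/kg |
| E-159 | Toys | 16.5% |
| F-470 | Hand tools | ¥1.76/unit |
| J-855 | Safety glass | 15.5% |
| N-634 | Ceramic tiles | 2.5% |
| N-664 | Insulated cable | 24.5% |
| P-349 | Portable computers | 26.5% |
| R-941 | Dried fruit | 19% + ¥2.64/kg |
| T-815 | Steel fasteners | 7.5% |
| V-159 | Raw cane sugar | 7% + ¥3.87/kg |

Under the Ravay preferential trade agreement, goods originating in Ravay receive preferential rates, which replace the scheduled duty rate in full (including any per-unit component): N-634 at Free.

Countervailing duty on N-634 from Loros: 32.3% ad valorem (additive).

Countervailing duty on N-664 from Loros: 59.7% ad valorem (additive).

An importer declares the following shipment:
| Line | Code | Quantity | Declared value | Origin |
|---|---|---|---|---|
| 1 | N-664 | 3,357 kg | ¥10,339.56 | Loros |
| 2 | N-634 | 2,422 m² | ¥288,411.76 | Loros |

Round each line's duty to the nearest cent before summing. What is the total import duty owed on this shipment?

¥109,073.20

Line 1 (N-664, Loros, 3,357 kg, ¥10,339.56):
Base rate for N-664 is 24.5%.
Additional duty on N-664 from Loros: +59.7%. Applied ad valorem rate: 24.5% + 59.7% = 84.2%.
Duty = ¥10,339.56 × 84.2% = ¥8,705.91.
Line 2 (N-634, Loros, 2,422 m², ¥288,411.76):
Base rate for N-634 is 2.5%.
N-634 has an FTA preferential rate, but origin Loros is not Ravay; base rate stands.
Additional duty on N-634 from Loros: +32.3%. Applied ad valorem rate: 2.5% + 32.3% = 34.8%.
Duty = ¥288,411.76 × 34.8% = ¥100,367.29.
Total = ¥8,705.91 + ¥100,367.29 = ¥109,073.20.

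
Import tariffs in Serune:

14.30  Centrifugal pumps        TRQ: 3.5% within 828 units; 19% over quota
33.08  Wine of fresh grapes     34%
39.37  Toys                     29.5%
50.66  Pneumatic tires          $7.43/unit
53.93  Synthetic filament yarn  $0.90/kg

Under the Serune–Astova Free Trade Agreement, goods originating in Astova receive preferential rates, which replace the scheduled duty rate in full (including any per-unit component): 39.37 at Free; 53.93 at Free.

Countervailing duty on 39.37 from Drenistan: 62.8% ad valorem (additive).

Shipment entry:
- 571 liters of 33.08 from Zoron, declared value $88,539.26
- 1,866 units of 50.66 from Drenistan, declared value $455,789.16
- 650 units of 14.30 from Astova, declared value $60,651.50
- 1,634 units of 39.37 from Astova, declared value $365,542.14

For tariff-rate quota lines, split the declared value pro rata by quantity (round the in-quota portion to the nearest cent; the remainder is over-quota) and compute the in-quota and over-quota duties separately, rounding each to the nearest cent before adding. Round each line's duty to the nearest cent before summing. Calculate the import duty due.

Line 1 (33.08, Zoron, 571 liters, $88,539.26):
Base rate for 33.08 is 34%.
Duty = $88,539.26 × 34% = $30,103.35.
Line 2 (50.66, Drenistan, 1,866 units, $455,789.16):
Base rate for 50.66 is $7.43/unit.
Duty = 1,866 × $7.43 = $13,864.38.
Line 3 (14.30, Astova, 650 units, $60,651.50):
Code 14.30 is under a tariff-rate quota (threshold 828 units). Quantity 650 units is within the quota, so the in-quota rate 3.5% applies to the full value.
Duty = $60,651.50 × 3.5% = $2,122.80.
Line 4 (39.37, Astova, 1,634 units, $365,542.14):
Base rate for 39.37 is 29.5%.
Origin Astova qualifies under the Serune–Astova agreement and 39.37 is covered: preferential rate Free applies instead.
The additional-duty order on 39.37 targets Drenistan, not Astova; it does not apply.
Duty = $365,542.14 × 0% = $0.00.
Total = $30,103.35 + $13,864.38 + $2,122.80 + $0.00 = $46,090.53.

$46,090.53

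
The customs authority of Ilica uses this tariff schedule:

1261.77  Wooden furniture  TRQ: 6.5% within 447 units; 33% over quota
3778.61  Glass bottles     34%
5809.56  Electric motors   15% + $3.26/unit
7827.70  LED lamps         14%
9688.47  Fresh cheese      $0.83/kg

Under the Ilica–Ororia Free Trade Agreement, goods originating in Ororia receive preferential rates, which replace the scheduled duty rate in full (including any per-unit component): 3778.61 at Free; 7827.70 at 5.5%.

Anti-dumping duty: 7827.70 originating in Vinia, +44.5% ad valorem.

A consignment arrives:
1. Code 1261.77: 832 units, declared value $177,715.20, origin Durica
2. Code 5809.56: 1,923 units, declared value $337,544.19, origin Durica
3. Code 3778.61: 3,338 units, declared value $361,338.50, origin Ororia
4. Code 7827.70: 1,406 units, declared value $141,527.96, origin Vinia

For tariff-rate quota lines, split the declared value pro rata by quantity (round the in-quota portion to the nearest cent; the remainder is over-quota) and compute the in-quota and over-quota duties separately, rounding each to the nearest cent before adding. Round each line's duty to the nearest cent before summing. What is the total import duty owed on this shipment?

Line 1 (1261.77, Durica, 832 units, $177,715.20):
Code 1261.77 is under a tariff-rate quota (threshold 447 units). In-quota: 447 units at 6.5%; over-quota: 385 units at 33%.
Pro-rata value split: in-quota = $177,715.20 × 447/832 = $95,479.20; over-quota = $177,715.20 − $95,479.20 = $82,236.00.
In-quota duty = $95,479.20 × 6.5% = $6,206.15. Over-quota duty = $82,236.00 × 33% = $27,137.88.
Line duty = $6,206.15 + $27,137.88 = $33,344.03.
Line 2 (5809.56, Durica, 1,923 units, $337,544.19):
Base rate for 5809.56 is 15% + $3.26/unit.
Duty = $337,544.19 × 15% + 1,923 × $3.26 = $56,900.61.
Line 3 (3778.61, Ororia, 3,338 units, $361,338.50):
Base rate for 3778.61 is 34%.
Origin Ororia qualifies under the Ilica–Ororia agreement and 3778.61 is covered: preferential rate Free applies instead.
Duty = $361,338.50 × 0% = $0.00.
Line 4 (7827.70, Vinia, 1,406 units, $141,527.96):
Base rate for 7827.70 is 14%.
7827.70 has an FTA preferential rate, but origin Vinia is not Ororia; base rate stands.
Additional duty on 7827.70 from Vinia: +44.5%. Applied ad valorem rate: 14% + 44.5% = 58.5%.
Duty = $141,527.96 × 58.5% = $82,793.86.
Total = $33,344.03 + $56,900.61 + $0.00 + $82,793.86 = $173,038.50.

$173,038.50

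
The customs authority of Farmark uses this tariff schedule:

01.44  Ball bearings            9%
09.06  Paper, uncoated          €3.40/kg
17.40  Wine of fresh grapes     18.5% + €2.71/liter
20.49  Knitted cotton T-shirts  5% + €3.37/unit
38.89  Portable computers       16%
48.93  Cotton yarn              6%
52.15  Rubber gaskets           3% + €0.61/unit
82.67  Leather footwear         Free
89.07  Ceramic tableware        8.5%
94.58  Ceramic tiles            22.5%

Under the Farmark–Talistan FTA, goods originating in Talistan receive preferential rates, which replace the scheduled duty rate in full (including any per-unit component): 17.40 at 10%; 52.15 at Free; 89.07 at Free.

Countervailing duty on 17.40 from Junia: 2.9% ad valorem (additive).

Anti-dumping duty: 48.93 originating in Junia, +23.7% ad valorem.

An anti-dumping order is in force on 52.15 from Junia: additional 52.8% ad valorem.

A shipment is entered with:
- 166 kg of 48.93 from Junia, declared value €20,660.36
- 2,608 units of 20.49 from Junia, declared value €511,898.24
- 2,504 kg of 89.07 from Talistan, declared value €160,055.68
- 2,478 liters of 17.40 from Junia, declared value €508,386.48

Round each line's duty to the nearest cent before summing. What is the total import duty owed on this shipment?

Line 1 (48.93, Junia, 166 kg, €20,660.36):
Base rate for 48.93 is 6%.
Additional duty on 48.93 from Junia: +23.7%. Applied ad valorem rate: 6% + 23.7% = 29.7%.
Duty = €20,660.36 × 29.7% = €6,136.13.
Line 2 (20.49, Junia, 2,608 units, €511,898.24):
Base rate for 20.49 is 5% + €3.37/unit.
Duty = €511,898.24 × 5% + 2,608 × €3.37 = €34,383.87.
Line 3 (89.07, Talistan, 2,504 kg, €160,055.68):
Base rate for 89.07 is 8.5%.
Origin Talistan qualifies under the Farmark–Talistan agreement and 89.07 is covered: preferential rate Free applies instead.
Duty = €160,055.68 × 0% = €0.00.
Line 4 (17.40, Junia, 2,478 liters, €508,386.48):
Base rate for 17.40 is 18.5% + €2.71/liter.
17.40 has an FTA preferential rate, but origin Junia is not Talistan; base rate stands.
Additional duty on 17.40 from Junia: +2.9%. Applied ad valorem rate: 18.5% + 2.9% = 21.4%.
Duty = €508,386.48 × 21.4% + 2,478 × €2.71 = €115,510.09.
Total = €6,136.13 + €34,383.87 + €0.00 + €115,510.09 = €156,030.09.

€156,030.09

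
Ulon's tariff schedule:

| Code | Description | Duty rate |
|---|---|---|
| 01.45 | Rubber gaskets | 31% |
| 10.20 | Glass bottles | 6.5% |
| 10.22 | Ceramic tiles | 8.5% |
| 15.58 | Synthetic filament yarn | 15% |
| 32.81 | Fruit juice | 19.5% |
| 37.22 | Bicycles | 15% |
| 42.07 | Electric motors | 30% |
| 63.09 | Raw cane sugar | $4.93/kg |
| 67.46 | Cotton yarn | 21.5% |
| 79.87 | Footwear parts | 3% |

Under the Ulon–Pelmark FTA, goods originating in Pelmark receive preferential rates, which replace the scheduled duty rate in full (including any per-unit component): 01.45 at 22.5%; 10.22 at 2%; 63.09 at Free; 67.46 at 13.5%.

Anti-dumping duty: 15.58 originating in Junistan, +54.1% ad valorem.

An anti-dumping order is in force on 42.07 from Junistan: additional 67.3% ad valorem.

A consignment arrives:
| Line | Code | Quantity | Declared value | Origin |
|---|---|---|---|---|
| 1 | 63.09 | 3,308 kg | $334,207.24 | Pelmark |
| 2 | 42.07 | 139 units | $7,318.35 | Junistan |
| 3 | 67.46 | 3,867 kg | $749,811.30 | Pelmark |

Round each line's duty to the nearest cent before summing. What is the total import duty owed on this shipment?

$108,345.28

Line 1 (63.09, Pelmark, 3,308 kg, $334,207.24):
Base rate for 63.09 is $4.93/kg.
Origin Pelmark qualifies under the Ulon–Pelmark agreement and 63.09 is covered: preferential rate Free applies instead.
Duty = $334,207.24 × 0% = $0.00.
Line 2 (42.07, Junistan, 139 units, $7,318.35):
Base rate for 42.07 is 30%.
Additional duty on 42.07 from Junistan: +67.3%. Applied ad valorem rate: 30% + 67.3% = 97.3%.
Duty = $7,318.35 × 97.3% = $7,120.75.
Line 3 (67.46, Pelmark, 3,867 kg, $749,811.30):
Base rate for 67.46 is 21.5%.
Origin Pelmark qualifies under the Ulon–Pelmark agreement and 67.46 is covered: preferential rate 13.5% applies instead.
Duty = $749,811.30 × 13.5% = $101,224.53.
Total = $0.00 + $7,120.75 + $101,224.53 = $108,345.28.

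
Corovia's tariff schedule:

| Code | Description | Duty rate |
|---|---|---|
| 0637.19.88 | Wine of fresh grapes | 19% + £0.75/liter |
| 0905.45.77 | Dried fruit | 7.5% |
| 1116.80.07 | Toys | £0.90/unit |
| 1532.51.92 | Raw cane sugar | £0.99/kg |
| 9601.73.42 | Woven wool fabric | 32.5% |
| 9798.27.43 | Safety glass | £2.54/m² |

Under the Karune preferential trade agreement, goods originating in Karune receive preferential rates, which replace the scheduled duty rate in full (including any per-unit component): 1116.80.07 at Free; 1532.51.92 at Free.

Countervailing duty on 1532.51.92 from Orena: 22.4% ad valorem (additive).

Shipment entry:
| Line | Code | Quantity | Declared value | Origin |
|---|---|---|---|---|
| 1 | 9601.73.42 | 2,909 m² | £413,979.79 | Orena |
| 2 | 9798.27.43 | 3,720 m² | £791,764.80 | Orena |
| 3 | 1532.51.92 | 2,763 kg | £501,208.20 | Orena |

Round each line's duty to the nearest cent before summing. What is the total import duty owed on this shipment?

£258,998.24

Line 1 (9601.73.42, Orena, 2,909 m², £413,979.79):
Base rate for 9601.73.42 is 32.5%.
Duty = £413,979.79 × 32.5% = £134,543.43.
Line 2 (9798.27.43, Orena, 3,720 m², £791,764.80):
Base rate for 9798.27.43 is £2.54/m².
Duty = 3,720 × £2.54 = £9,448.80.
Line 3 (1532.51.92, Orena, 2,763 kg, £501,208.20):
Base rate for 1532.51.92 is £0.99/kg.
1532.51.92 has an FTA preferential rate, but origin Orena is not Karune; base rate stands.
Additional duty on 1532.51.92 from Orena: +22.4% ad valorem. Applied ad valorem rate = 22.4%.
Duty = £501,208.20 × 22.4% + 2,763 × £0.99 = £115,006.01.
Total = £134,543.43 + £9,448.80 + £115,006.01 = £258,998.24.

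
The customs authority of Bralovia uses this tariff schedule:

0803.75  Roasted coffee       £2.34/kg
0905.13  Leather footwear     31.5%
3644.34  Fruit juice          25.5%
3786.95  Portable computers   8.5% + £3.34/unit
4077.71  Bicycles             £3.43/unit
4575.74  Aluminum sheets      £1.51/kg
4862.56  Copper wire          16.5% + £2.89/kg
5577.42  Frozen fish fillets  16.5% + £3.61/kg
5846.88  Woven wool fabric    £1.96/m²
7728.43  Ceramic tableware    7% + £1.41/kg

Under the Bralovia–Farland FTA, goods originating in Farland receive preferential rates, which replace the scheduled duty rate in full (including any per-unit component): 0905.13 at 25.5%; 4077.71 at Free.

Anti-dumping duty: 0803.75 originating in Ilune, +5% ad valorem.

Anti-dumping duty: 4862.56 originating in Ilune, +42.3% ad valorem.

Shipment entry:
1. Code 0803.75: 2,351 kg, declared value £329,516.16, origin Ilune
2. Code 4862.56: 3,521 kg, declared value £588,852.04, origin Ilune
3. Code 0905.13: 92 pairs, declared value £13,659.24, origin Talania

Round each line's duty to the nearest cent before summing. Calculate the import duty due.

Line 1 (0803.75, Ilune, 2,351 kg, £329,516.16):
Base rate for 0803.75 is £2.34/kg.
Additional duty on 0803.75 from Ilune: +5% ad valorem. Applied ad valorem rate = 5%.
Duty = £329,516.16 × 5% + 2,351 × £2.34 = £21,977.15.
Line 2 (4862.56, Ilune, 3,521 kg, £588,852.04):
Base rate for 4862.56 is 16.5% + £2.89/kg.
Additional duty on 4862.56 from Ilune: +42.3%. Applied ad valorem rate: 16.5% + 42.3% = 58.8%.
Duty = £588,852.04 × 58.8% + 3,521 × £2.89 = £356,420.69.
Line 3 (0905.13, Talania, 92 pairs, £13,659.24):
Base rate for 0905.13 is 31.5%.
0905.13 has an FTA preferential rate, but origin Talania is not Farland; base rate stands.
Duty = £13,659.24 × 31.5% = £4,302.66.
Total = £21,977.15 + £356,420.69 + £4,302.66 = £382,700.50.

£382,700.50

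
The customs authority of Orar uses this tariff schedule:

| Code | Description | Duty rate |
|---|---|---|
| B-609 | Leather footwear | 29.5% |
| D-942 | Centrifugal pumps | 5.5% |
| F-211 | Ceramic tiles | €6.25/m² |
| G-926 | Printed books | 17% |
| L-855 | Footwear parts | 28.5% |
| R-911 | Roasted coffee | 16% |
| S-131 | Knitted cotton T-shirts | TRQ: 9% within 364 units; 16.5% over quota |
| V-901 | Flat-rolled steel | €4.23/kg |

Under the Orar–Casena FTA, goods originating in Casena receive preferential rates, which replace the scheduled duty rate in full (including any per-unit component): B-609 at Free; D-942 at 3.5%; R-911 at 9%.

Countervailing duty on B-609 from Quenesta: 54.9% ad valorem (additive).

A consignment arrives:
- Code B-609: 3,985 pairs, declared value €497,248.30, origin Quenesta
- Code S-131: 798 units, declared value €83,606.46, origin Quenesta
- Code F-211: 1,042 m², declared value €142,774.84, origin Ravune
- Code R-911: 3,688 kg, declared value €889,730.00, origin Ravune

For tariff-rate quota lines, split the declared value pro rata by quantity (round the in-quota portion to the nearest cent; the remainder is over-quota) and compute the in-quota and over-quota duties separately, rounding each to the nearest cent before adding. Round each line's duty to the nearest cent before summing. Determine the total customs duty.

Line 1 (B-609, Quenesta, 3,985 pairs, €497,248.30):
Base rate for B-609 is 29.5%.
B-609 has an FTA preferential rate, but origin Quenesta is not Casena; base rate stands.
Additional duty on B-609 from Quenesta: +54.9%. Applied ad valorem rate: 29.5% + 54.9% = 84.4%.
Duty = €497,248.30 × 84.4% = €419,677.57.
Line 2 (S-131, Quenesta, 798 units, €83,606.46):
Code S-131 is under a tariff-rate quota (threshold 364 units). In-quota: 364 units at 9%; over-quota: 434 units at 16.5%.
Pro-rata value split: in-quota = €83,606.46 × 364/798 = €38,136.28; over-quota = €83,606.46 − €38,136.28 = €45,470.18.
In-quota duty = €38,136.28 × 9% = €3,432.27. Over-quota duty = €45,470.18 × 16.5% = €7,502.58.
Line duty = €3,432.27 + €7,502.58 = €10,934.85.
Line 3 (F-211, Ravune, 1,042 m², €142,774.84):
Base rate for F-211 is €6.25/m².
Duty = 1,042 × €6.25 = €6,512.50.
Line 4 (R-911, Ravune, 3,688 kg, €889,730.00):
Base rate for R-911 is 16%.
R-911 has an FTA preferential rate, but origin Ravune is not Casena; base rate stands.
Duty = €889,730.00 × 16% = €142,356.80.
Total = €419,677.57 + €10,934.85 + €6,512.50 + €142,356.80 = €579,481.72.

€579,481.72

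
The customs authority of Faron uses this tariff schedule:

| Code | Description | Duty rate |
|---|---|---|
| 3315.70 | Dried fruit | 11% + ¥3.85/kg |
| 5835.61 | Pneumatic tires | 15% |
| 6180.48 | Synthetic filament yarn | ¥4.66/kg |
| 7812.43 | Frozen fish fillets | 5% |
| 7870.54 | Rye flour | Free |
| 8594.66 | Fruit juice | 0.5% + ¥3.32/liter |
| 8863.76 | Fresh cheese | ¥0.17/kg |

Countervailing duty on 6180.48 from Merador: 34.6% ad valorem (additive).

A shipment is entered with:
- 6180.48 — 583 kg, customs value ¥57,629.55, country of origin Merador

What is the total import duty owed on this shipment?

Line 1 (6180.48, Merador, 583 kg, ¥57,629.55):
Base rate for 6180.48 is ¥4.66/kg.
Additional duty on 6180.48 from Merador: +34.6% ad valorem. Applied ad valorem rate = 34.6%.
Duty = ¥57,629.55 × 34.6% + 583 × ¥4.66 = ¥22,656.60.

¥22,656.60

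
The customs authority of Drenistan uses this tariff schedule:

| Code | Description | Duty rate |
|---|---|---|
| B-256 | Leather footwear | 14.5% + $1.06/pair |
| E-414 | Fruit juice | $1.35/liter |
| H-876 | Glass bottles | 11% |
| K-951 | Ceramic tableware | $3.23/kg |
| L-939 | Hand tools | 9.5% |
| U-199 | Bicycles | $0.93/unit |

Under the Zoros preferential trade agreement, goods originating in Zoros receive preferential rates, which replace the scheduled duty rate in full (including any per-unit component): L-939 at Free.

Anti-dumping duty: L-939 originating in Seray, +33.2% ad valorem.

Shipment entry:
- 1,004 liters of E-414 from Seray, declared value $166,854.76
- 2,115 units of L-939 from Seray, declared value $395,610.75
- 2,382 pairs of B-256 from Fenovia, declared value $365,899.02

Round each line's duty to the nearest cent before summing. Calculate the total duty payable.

Line 1 (E-414, Seray, 1,004 liters, $166,854.76):
Base rate for E-414 is $1.35/liter.
Duty = 1,004 × $1.35 = $1,355.40.
Line 2 (L-939, Seray, 2,115 units, $395,610.75):
Base rate for L-939 is 9.5%.
L-939 has an FTA preferential rate, but origin Seray is not Zoros; base rate stands.
Additional duty on L-939 from Seray: +33.2%. Applied ad valorem rate: 9.5% + 33.2% = 42.7%.
Duty = $395,610.75 × 42.7% = $168,925.79.
Line 3 (B-256, Fenovia, 2,382 pairs, $365,899.02):
Base rate for B-256 is 14.5% + $1.06/pair.
Duty = $365,899.02 × 14.5% + 2,382 × $1.06 = $55,580.28.
Total = $1,355.40 + $168,925.79 + $55,580.28 = $225,861.47.

$225,861.47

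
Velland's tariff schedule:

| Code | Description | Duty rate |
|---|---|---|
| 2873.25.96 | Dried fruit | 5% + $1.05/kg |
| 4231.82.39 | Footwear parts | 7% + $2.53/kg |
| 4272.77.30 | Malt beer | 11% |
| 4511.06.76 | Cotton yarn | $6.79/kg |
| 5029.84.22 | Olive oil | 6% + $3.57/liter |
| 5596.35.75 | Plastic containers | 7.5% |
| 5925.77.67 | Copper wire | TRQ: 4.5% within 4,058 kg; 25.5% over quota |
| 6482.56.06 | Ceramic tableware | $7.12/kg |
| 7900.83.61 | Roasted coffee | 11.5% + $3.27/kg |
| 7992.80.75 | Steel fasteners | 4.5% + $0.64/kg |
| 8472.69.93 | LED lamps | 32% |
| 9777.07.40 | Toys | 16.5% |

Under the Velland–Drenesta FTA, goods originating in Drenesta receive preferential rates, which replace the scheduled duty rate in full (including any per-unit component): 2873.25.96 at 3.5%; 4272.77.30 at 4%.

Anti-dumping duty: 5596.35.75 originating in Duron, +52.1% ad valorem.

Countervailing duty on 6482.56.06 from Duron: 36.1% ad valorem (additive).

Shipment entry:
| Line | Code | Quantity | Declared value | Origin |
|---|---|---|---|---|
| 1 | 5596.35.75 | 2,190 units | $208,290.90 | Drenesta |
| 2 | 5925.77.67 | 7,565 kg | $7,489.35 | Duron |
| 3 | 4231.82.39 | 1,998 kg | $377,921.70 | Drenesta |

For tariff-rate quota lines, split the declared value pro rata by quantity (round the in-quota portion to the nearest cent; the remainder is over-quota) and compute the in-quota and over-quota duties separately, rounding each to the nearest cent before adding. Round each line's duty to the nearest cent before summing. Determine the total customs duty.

$48,197.40

Line 1 (5596.35.75, Drenesta, 2,190 units, $208,290.90):
Base rate for 5596.35.75 is 7.5%.
Origin Drenesta is the FTA partner but 5596.35.75 is not on the preference list; base rate stands.
The additional-duty order on 5596.35.75 targets Duron, not Drenesta; it does not apply.
Duty = $208,290.90 × 7.5% = $15,621.82.
Line 2 (5925.77.67, Duron, 7,565 kg, $7,489.35):
Code 5925.77.67 is under a tariff-rate quota (threshold 4,058 kg). In-quota: 4,058 kg at 4.5%; over-quota: 3,507 kg at 25.5%.
Pro-rata value split: in-quota = $7,489.35 × 4,058/7,565 = $4,017.42; over-quota = $7,489.35 − $4,017.42 = $3,471.93.
In-quota duty = $4,017.42 × 4.5% = $180.78. Over-quota duty = $3,471.93 × 25.5% = $885.34.
Line duty = $180.78 + $885.34 = $1,066.12.
Line 3 (4231.82.39, Drenesta, 1,998 kg, $377,921.70):
Base rate for 4231.82.39 is 7% + $2.53/kg.
Origin Drenesta is the FTA partner but 4231.82.39 is not on the preference list; base rate stands.
Duty = $377,921.70 × 7% + 1,998 × $2.53 = $31,509.46.
Total = $15,621.82 + $1,066.12 + $31,509.46 = $48,197.40.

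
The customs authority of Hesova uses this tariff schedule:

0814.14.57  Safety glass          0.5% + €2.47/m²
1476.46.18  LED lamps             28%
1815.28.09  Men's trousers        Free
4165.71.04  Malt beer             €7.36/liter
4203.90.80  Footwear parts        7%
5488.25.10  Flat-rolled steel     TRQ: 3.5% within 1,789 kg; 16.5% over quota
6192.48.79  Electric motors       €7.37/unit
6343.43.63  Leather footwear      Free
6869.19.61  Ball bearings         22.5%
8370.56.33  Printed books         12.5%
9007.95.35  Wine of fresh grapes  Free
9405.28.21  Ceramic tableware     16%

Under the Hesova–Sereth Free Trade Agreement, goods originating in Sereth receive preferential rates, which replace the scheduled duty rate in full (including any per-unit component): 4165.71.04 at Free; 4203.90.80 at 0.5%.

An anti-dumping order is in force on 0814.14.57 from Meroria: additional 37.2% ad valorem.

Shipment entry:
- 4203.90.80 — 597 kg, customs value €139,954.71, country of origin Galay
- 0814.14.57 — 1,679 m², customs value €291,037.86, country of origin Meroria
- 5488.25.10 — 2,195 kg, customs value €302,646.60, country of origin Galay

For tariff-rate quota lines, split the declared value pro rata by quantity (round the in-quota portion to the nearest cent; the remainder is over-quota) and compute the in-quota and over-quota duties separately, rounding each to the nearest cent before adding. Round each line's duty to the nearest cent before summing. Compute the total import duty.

Line 1 (4203.90.80, Galay, 597 kg, €139,954.71):
Base rate for 4203.90.80 is 7%.
4203.90.80 has an FTA preferential rate, but origin Galay is not Sereth; base rate stands.
Duty = €139,954.71 × 7% = €9,796.83.
Line 2 (0814.14.57, Meroria, 1,679 m², €291,037.86):
Base rate for 0814.14.57 is 0.5% + €2.47/m².
Additional duty on 0814.14.57 from Meroria: +37.2%. Applied ad valorem rate: 0.5% + 37.2% = 37.7%.
Duty = €291,037.86 × 37.7% + 1,679 × €2.47 = €113,868.40.
Line 3 (5488.25.10, Galay, 2,195 kg, €302,646.60):
Code 5488.25.10 is under a tariff-rate quota (threshold 1,789 kg). In-quota: 1,789 kg at 3.5%; over-quota: 406 kg at 16.5%.
Pro-rata value split: in-quota = €302,646.60 × 1,789/2,195 = €246,667.32; over-quota = €302,646.60 − €246,667.32 = €55,979.28.
In-quota duty = €246,667.32 × 3.5% = €8,633.36. Over-quota duty = €55,979.28 × 16.5% = €9,236.58.
Line duty = €8,633.36 + €9,236.58 = €17,869.94.
Total = €9,796.83 + €113,868.40 + €17,869.94 = €141,535.17.

€141,535.17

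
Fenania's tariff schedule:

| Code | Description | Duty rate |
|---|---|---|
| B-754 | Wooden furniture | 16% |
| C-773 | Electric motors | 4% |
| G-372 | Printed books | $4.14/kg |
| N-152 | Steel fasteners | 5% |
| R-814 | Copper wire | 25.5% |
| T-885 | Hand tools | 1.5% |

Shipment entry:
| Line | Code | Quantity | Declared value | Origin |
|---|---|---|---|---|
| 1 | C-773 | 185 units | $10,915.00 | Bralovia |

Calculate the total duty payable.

$436.60

Line 1 (C-773, Bralovia, 185 units, $10,915.00):
Base rate for C-773 is 4%.
Duty = $10,915.00 × 4% = $436.60.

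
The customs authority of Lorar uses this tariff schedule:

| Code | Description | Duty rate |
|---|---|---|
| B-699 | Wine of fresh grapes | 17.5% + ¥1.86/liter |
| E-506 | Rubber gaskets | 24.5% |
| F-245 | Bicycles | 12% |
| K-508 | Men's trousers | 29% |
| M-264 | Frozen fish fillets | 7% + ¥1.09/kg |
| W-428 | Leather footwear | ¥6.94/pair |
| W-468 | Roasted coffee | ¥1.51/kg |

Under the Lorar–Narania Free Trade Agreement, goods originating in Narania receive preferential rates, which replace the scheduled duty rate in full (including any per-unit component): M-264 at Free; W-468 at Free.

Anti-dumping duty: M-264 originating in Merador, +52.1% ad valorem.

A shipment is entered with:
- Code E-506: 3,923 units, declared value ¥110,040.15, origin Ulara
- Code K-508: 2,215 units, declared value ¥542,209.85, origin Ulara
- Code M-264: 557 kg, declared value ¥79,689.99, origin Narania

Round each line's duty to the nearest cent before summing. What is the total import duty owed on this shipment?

Line 1 (E-506, Ulara, 3,923 units, ¥110,040.15):
Base rate for E-506 is 24.5%.
Duty = ¥110,040.15 × 24.5% = ¥26,959.84.
Line 2 (K-508, Ulara, 2,215 units, ¥542,209.85):
Base rate for K-508 is 29%.
Duty = ¥542,209.85 × 29% = ¥157,240.86.
Line 3 (M-264, Narania, 557 kg, ¥79,689.99):
Base rate for M-264 is 7% + ¥1.09/kg.
Origin Narania qualifies under the Lorar–Narania agreement and M-264 is covered: preferential rate Free applies instead.
The additional-duty order on M-264 targets Merador, not Narania; it does not apply.
Duty = ¥79,689.99 × 0% = ¥0.00.
Total = ¥26,959.84 + ¥157,240.86 + ¥0.00 = ¥184,200.70.

¥184,200.70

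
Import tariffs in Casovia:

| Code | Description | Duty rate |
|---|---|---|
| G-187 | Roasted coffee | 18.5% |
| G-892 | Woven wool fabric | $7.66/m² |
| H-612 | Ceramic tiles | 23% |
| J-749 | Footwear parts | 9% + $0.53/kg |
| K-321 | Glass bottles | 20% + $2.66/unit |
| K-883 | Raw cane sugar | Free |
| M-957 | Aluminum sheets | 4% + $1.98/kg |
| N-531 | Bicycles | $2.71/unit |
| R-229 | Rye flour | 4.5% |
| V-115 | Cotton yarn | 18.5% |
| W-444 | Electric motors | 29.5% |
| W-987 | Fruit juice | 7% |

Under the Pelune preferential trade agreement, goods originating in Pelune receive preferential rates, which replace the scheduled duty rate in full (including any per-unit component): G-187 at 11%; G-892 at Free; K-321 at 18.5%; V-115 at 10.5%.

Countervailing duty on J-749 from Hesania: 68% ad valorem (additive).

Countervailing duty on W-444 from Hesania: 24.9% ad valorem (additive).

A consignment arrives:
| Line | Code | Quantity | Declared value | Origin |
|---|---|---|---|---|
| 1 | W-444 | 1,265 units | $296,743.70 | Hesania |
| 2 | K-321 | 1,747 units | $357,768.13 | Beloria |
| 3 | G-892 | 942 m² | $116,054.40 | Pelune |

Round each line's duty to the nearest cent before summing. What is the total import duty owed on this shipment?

Line 1 (W-444, Hesania, 1,265 units, $296,743.70):
Base rate for W-444 is 29.5%.
Additional duty on W-444 from Hesania: +24.9%. Applied ad valorem rate: 29.5% + 24.9% = 54.4%.
Duty = $296,743.70 × 54.4% = $161,428.57.
Line 2 (K-321, Beloria, 1,747 units, $357,768.13):
Base rate for K-321 is 20% + $2.66/unit.
K-321 has an FTA preferential rate, but origin Beloria is not Pelune; base rate stands.
Duty = $357,768.13 × 20% + 1,747 × $2.66 = $76,200.65.
Line 3 (G-892, Pelune, 942 m², $116,054.40):
Base rate for G-892 is $7.66/m².
Origin Pelune qualifies under the Casovia–Pelune agreement and G-892 is covered: preferential rate Free applies instead.
Duty = $116,054.40 × 0% = $0.00.
Total = $161,428.57 + $76,200.65 + $0.00 = $237,629.22.

$237,629.22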